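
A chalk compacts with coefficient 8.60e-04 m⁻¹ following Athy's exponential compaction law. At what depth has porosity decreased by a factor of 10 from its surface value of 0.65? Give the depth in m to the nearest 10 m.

2680 m

Working in km (1 km = 1000 m; β in km⁻¹ = β in m⁻¹ × 1000):
n/n₀ = 1/10 ⇒ exp(−β·Z) = 1/10 ⇒ Z = ln(10) / β
Z = 2.3026 / 0.86 = 2.677 km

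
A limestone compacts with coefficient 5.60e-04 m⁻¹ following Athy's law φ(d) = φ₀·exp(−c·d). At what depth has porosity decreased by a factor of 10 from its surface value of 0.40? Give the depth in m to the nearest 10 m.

Working in km (1 km = 1000 m; c in km⁻¹ = c in m⁻¹ × 1000):
φ/φ₀ = 1/10 ⇒ exp(−c·d) = 1/10 ⇒ d = ln(10) / c
d = 2.3026 / 0.56 = 4.112 km

4110 m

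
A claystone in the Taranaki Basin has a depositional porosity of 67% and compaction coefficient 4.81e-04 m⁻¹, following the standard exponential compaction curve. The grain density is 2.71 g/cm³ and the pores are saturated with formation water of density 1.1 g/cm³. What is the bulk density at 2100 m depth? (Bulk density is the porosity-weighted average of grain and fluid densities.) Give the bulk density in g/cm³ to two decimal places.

2.32 g/cm³

Working in km (1 km = 1000 m; β in km⁻¹ = β in m⁻¹ × 1000):
Porosity at depth: φ = 0.67·exp(−0.481×2.1) = 0.67×0.3642 = 0.2440
Bulk density: ρ_b = (1−φ)ρ_g + φ·ρ_f = 0.7560×2.71 + 0.2440×1.1
       = 2.049 + 0.268 = 2.317 g/cm³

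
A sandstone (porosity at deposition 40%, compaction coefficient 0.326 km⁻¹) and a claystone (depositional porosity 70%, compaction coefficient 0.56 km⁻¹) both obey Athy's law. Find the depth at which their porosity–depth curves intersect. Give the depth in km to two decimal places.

2.39 km

Set n₀ₐ e^(−βₐd) = n₀ᵦ e^(−βᵦd) ⇒ ln(n₀ₐ/n₀ᵦ) = (βₐ − βᵦ)·d
d = ln(0.4/0.7) / (0.326 − 0.56) = -0.5596 / -0.234 = 2.392 km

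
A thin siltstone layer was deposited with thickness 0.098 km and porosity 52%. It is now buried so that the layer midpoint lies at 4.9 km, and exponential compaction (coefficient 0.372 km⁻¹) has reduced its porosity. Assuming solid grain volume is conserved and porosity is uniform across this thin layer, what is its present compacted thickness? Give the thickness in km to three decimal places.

Porosity at 4.9 km: n = 0.52·exp(−0.372×4.9) = 0.0840
Solid-volume conservation: h(1−n) = h₀(1−n₀) ⇒ h = h₀·(1−n₀)/(1−n)
h = 0.098 × (1 − 0.52)/(1 − 0.0840) = 0.098 × 0.5240 = 0.0514 km

0.051 km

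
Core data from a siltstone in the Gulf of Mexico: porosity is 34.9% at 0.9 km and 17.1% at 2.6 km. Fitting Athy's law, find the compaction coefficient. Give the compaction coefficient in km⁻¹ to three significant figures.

0.420 km⁻¹

Athy: n(z) = n₀ e^(−βz) ⇒ n₁/n₂ = e^{β(z₂−z₁)} ⇒ β = ln(n₁/n₂)/(z₂−z₁)
β = ln(0.349/0.171) / (2.6 − 0.9) = ln(2.041) / 1.7 = 0.7134 / 1.7 = 0.4197 km⁻¹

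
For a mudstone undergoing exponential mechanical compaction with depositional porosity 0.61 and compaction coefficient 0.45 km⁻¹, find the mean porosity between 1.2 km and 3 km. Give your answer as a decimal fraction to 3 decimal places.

0.244

⟨phi⟩ = (1/(z₂−z₁)) ∫ phi₀ e^(−βz) dz = phi₀·(e^(−β·z₁) − e^(−β·z₂)) / (β·(z₂−z₁))
e^(−0.45×1.2) = 0.5827; e^(−0.45×3) = 0.2592
⟨phi⟩ = 0.61 × (0.5827 − 0.2592) / (0.45 × 1.8) = 0.61 × 0.3994 = 0.2436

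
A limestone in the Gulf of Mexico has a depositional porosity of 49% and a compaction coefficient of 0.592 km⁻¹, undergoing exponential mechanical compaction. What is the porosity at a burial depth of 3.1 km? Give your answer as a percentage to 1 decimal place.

7.8%

φ = φ₀·exp(−c·z) = 0.49 × exp(−0.592 × 3.1) = 0.49 × exp(−1.835)
  = 0.49 × 0.1596 = 0.0782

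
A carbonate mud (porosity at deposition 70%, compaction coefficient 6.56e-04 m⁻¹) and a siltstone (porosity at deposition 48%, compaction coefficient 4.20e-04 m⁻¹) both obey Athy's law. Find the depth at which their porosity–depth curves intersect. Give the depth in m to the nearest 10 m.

Working in km (1 km = 1000 m; k in km⁻¹ = k in m⁻¹ × 1000):
Set phi₀ₐ e^(−kₐd) = phi₀ᵦ e^(−kᵦd) ⇒ ln(phi₀ₐ/phi₀ᵦ) = (kₐ − kᵦ)·d
d = ln(0.7/0.48) / (0.656 − 0.42) = 0.3773 / 0.236 = 1.599 km

1600 m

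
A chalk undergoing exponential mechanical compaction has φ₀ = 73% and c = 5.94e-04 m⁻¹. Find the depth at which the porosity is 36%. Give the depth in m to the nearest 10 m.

1190 m

Working in km (1 km = 1000 m; c in km⁻¹ = c in m⁻¹ × 1000):
Invert Athy's law: z = ln(φ₀/φ) / c
z = ln(0.73/0.36) / 0.594 = ln(2.028) / 0.594 = 0.7069 / 0.594 = 1.190 km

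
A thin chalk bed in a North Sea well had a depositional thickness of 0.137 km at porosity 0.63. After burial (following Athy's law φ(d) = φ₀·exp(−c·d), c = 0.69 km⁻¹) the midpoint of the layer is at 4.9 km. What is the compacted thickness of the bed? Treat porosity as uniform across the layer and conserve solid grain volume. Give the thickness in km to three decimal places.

0.052 km

Porosity at 4.9 km: φ = 0.63·exp(−0.69×4.9) = 0.0214
Solid-volume conservation: h(1−φ) = h₀(1−φ₀) ⇒ h = h₀·(1−φ₀)/(1−φ)
h = 0.137 × (1 − 0.63)/(1 − 0.0214) = 0.137 × 0.3781 = 0.0518 km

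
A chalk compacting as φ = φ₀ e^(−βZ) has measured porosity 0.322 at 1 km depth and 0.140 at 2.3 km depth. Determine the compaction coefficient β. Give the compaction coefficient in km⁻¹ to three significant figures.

0.641 km⁻¹

Athy: φ(Z) = φ₀ e^(−βZ) ⇒ φ₁/φ₂ = e^{β(Z₂−Z₁)} ⇒ β = ln(φ₁/φ₂)/(Z₂−Z₁)
β = ln(0.322/0.14) / (2.3 − 1) = ln(2.3) / 1.3 = 0.8329 / 1.3 = 0.6407 km⁻¹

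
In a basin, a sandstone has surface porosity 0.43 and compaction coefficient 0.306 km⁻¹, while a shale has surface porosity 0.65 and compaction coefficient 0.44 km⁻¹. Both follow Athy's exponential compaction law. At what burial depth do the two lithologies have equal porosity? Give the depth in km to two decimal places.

3.08 km

Set n₀ₐ e^(−kₐd) = n₀ᵦ e^(−kᵦd) ⇒ ln(n₀ₐ/n₀ᵦ) = (kₐ − kᵦ)·d
d = ln(0.43/0.65) / (0.306 − 0.44) = -0.4132 / -0.134 = 3.083 km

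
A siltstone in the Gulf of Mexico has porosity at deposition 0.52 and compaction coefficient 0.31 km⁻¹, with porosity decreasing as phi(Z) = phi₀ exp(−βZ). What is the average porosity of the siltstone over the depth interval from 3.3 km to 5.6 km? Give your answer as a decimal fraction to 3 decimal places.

0.134

⟨phi⟩ = (1/(Z₂−Z₁)) ∫ phi₀ e^(−βZ) dZ = phi₀·(e^(−β·Z₁) − e^(−β·Z₂)) / (β·(Z₂−Z₁))
e^(−0.31×3.3) = 0.3595; e^(−0.31×5.6) = 0.1762
⟨phi⟩ = 0.52 × (0.3595 − 0.1762) / (0.31 × 2.3) = 0.52 × 0.2571 = 0.1337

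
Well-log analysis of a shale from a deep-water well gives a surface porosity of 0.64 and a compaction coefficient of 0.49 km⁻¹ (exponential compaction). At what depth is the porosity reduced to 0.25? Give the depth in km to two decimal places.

Invert Athy's law: Z = ln(φ₀/φ) / β
Z = ln(0.64/0.25) / 0.49 = ln(2.56) / 0.49 = 0.9400 / 0.49 = 1.918 km

1.92 km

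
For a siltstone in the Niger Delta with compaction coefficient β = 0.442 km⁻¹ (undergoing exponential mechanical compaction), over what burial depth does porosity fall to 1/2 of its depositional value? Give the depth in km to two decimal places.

1.57 km

n/n₀ = 1/2 ⇒ exp(−β·Z) = 1/2 ⇒ Z = ln(2) / β
Z = 0.6931 / 0.442 = 1.568 km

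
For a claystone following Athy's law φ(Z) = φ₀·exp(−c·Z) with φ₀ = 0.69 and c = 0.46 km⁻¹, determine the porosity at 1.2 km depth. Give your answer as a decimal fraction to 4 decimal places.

φ = φ₀·exp(−c·Z) = 0.69 × exp(−0.46 × 1.2) = 0.69 × exp(−0.552)
  = 0.69 × 0.5758 = 0.3973

0.3973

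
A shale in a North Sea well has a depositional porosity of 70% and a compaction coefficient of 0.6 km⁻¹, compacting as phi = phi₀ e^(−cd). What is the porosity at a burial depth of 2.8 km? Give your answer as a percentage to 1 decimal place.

phi = phi₀·exp(−c·d) = 0.7 × exp(−0.6 × 2.8) = 0.7 × exp(−1.68)
  = 0.7 × 0.1864 = 0.1305

13.0%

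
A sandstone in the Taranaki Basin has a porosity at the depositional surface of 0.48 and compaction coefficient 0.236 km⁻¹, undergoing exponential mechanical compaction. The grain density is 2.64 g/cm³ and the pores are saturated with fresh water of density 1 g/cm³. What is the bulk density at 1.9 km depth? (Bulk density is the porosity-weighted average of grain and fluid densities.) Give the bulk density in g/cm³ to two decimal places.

Porosity at depth: n = 0.48·exp(−0.236×1.9) = 0.48×0.6386 = 0.3066
Bulk density: ρ_b = (1−n)ρ_g + n·ρ_f = 0.6934×2.64 + 0.3066×1
       = 1.831 + 0.307 = 2.137 g/cm³

2.14 g/cm³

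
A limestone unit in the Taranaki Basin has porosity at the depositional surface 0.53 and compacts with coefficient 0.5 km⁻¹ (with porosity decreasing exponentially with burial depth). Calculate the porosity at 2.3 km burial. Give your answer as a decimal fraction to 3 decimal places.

phi = phi₀·exp(−c·Z) = 0.53 × exp(−0.5 × 2.3) = 0.53 × exp(−1.15)
  = 0.53 × 0.3166 = 0.1678

0.168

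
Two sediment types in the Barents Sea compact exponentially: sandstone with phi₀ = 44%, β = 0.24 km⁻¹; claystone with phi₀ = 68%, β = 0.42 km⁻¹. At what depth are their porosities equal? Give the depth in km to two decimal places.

2.42 km

Set phi₀ₐ e^(−βₐd) = phi₀ᵦ e^(−βᵦd) ⇒ ln(phi₀ₐ/phi₀ᵦ) = (βₐ − βᵦ)·d
d = ln(0.44/0.68) / (0.24 − 0.42) = -0.4353 / -0.18 = 2.418 km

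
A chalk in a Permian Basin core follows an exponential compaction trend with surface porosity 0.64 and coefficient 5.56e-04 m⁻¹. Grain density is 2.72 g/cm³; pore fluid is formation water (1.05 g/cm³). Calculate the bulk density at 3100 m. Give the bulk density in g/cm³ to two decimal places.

Working in km (1 km = 1000 m; β in km⁻¹ = β in m⁻¹ × 1000):
Porosity at depth: phi = 0.64·exp(−0.556×3.1) = 0.64×0.1784 = 0.1142
Bulk density: ρ_b = (1−phi)ρ_g + phi·ρ_f = 0.8858×2.72 + 0.1142×1.05
       = 2.409 + 0.120 = 2.529 g/cm³

2.53 g/cm³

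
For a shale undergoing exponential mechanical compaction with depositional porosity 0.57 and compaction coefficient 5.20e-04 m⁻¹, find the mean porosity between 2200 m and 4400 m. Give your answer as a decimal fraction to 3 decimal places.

Working in km (1 km = 1000 m; c in km⁻¹ = c in m⁻¹ × 1000):
⟨n⟩ = (1/(Z₂−Z₁)) ∫ n₀ e^(−cZ) dZ = n₀·(e^(−c·Z₁) − e^(−c·Z₂)) / (c·(Z₂−Z₁))
e^(−0.52×2.2) = 0.3185; e^(−0.52×4.4) = 0.1015
⟨n⟩ = 0.57 × (0.3185 − 0.1015) / (0.52 × 2.2) = 0.57 × 0.1897 = 0.1082

0.108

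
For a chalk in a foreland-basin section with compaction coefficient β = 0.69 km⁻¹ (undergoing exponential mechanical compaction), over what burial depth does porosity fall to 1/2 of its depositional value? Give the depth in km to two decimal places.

n/n₀ = 1/2 ⇒ exp(−β·Z) = 1/2 ⇒ Z = ln(2) / β
Z = 0.6931 / 0.69 = 1.005 km

1.00 km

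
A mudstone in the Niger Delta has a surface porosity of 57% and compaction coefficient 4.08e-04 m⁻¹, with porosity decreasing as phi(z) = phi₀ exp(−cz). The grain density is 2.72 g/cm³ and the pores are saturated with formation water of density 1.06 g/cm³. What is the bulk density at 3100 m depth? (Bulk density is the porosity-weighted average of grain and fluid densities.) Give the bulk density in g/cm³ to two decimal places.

Working in km (1 km = 1000 m; c in km⁻¹ = c in m⁻¹ × 1000):
Porosity at depth: phi = 0.57·exp(−0.408×3.1) = 0.57×0.2823 = 0.1609
Bulk density: ρ_b = (1−phi)ρ_g + phi·ρ_f = 0.8391×2.72 + 0.1609×1.06
       = 2.282 + 0.171 = 2.453 g/cm³

2.45 g/cm³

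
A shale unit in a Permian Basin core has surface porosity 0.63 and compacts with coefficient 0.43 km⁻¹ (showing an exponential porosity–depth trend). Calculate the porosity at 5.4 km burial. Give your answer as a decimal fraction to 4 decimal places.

0.0618

phi = phi₀·exp(−k·Z) = 0.63 × exp(−0.43 × 5.4) = 0.63 × exp(−2.322)
  = 0.63 × 0.0981 = 0.0618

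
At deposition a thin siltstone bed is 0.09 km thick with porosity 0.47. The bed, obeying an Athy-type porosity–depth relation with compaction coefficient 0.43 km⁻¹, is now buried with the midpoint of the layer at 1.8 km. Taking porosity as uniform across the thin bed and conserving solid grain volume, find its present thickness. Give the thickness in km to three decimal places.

Porosity at 1.8 km: n = 0.47·exp(−0.43×1.8) = 0.2167
Solid-volume conservation: h(1−n) = h₀(1−n₀) ⇒ h = h₀·(1−n₀)/(1−n)
h = 0.09 × (1 − 0.47)/(1 − 0.2167) = 0.09 × 0.6767 = 0.0609 km

0.061 km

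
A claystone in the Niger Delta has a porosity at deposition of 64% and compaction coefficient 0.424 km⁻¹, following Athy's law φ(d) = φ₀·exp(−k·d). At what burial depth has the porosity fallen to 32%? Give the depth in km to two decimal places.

Invert Athy's law: d = ln(φ₀/φ) / k
d = ln(0.64/0.32) / 0.424 = ln(2) / 0.424 = 0.6931 / 0.424 = 1.635 km

1.63 km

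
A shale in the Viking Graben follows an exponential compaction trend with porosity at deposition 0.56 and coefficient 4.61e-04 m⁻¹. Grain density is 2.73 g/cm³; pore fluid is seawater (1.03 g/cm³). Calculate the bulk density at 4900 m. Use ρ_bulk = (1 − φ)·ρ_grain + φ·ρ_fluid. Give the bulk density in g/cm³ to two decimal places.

Working in km (1 km = 1000 m; k in km⁻¹ = k in m⁻¹ × 1000):
Porosity at depth: phi = 0.56·exp(−0.461×4.9) = 0.56×0.1045 = 0.0585
Bulk density: ρ_b = (1−phi)ρ_g + phi·ρ_f = 0.9415×2.73 + 0.0585×1.03
       = 2.570 + 0.060 = 2.631 g/cm³

2.63 g/cm³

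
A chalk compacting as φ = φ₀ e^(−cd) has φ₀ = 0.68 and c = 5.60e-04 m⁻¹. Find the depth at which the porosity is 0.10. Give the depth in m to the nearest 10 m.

3420 m

Working in km (1 km = 1000 m; c in km⁻¹ = c in m⁻¹ × 1000):
Invert Athy's law: d = ln(φ₀/φ) / c
d = ln(0.68/0.1) / 0.56 = ln(6.8) / 0.56 = 1.9169 / 0.56 = 3.423 km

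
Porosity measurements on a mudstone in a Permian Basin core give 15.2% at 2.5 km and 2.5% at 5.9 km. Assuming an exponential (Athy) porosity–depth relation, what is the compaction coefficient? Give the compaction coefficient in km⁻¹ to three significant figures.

0.531 km⁻¹

Athy: phi(z) = phi₀ e^(−cz) ⇒ phi₁/phi₂ = e^{c(z₂−z₁)} ⇒ c = ln(phi₁/phi₂)/(z₂−z₁)
c = ln(0.152/0.025) / (5.9 − 2.5) = ln(6.08) / 3.4 = 1.8050 / 3.4 = 0.5309 km⁻¹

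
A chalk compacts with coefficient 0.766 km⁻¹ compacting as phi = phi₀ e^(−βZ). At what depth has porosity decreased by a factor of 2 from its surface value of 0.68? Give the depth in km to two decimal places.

0.90 km

phi/phi₀ = 1/2 ⇒ exp(−β·Z) = 1/2 ⇒ Z = ln(2) / β
Z = 0.6931 / 0.766 = 0.905 km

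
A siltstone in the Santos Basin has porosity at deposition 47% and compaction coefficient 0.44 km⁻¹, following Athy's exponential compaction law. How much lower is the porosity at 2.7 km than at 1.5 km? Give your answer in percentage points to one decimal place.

φ(1.5) = 0.47·e^(−0.44×1.5) = 0.2429
φ(2.7) = 0.47·e^(−0.44×2.7) = 0.1433
Δφ = 0.2429 − 0.1433 = 0.0996

10.0 percentage points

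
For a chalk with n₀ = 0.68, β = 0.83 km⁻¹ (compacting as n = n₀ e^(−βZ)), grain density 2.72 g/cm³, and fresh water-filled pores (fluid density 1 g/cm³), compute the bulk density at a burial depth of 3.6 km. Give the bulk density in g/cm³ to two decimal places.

Porosity at depth: n = 0.68·exp(−0.83×3.6) = 0.68×0.0504 = 0.0343
Bulk density: ρ_b = (1−n)ρ_g + n·ρ_f = 0.9657×2.72 + 0.0343×1
       = 2.627 + 0.034 = 2.661 g/cm³

2.66 g/cm³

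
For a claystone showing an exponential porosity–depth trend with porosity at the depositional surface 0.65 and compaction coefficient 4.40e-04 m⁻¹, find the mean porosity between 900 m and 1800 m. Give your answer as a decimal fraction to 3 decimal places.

Working in km (1 km = 1000 m; β in km⁻¹ = β in m⁻¹ × 1000):
⟨n⟩ = (1/(d₂−d₁)) ∫ n₀ e^(−βd) dd = n₀·(e^(−β·d₁) − e^(−β·d₂)) / (β·(d₂−d₁))
e^(−0.44×0.9) = 0.6730; e^(−0.44×1.8) = 0.4529
⟨n⟩ = 0.65 × (0.6730 − 0.4529) / (0.44 × 0.9) = 0.65 × 0.5557 = 0.3612

0.361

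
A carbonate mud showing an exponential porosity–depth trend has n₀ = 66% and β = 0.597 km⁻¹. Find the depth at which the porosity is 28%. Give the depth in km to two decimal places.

Invert Athy's law: d = ln(n₀/n) / β
d = ln(0.66/0.28) / 0.597 = ln(2.357) / 0.597 = 0.8575 / 0.597 = 1.436 km

1.44 km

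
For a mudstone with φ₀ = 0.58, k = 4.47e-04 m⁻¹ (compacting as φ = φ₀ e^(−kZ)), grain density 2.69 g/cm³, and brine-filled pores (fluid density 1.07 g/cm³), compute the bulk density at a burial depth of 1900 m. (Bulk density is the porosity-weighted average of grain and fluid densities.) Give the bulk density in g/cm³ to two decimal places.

2.29 g/cm³

Working in km (1 km = 1000 m; k in km⁻¹ = k in m⁻¹ × 1000):
Porosity at depth: φ = 0.58·exp(−0.447×1.9) = 0.58×0.4277 = 0.2481
Bulk density: ρ_b = (1−φ)ρ_g + φ·ρ_f = 0.7519×2.69 + 0.2481×1.07
       = 2.023 + 0.265 = 2.288 g/cm³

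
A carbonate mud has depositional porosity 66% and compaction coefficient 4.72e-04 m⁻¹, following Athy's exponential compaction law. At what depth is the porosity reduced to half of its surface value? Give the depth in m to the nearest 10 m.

1470 m

Working in km (1 km = 1000 m; c in km⁻¹ = c in m⁻¹ × 1000):
phi/phi₀ = 1/2 ⇒ exp(−c·Z) = 1/2 ⇒ Z = ln(2) / c
Z = 0.6931 / 0.472 = 1.469 km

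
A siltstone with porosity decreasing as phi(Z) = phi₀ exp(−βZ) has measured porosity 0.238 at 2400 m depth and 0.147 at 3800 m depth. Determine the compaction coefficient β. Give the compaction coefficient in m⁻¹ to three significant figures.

Working in km (1 km = 1000 m; β in km⁻¹ = β in m⁻¹ × 1000):
Athy: phi(Z) = phi₀ e^(−βZ) ⇒ phi₁/phi₂ = e^{β(Z₂−Z₁)} ⇒ β = ln(phi₁/phi₂)/(Z₂−Z₁)
β = ln(0.238/0.147) / (3.8 − 2.4) = ln(1.619) / 1.4 = 0.4818 / 1.4 = 0.3442 km⁻¹

0.000344 m⁻¹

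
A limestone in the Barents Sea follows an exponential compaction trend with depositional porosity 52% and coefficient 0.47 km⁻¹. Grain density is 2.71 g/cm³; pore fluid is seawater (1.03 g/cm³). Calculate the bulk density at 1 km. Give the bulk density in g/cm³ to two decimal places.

2.16 g/cm³

Porosity at depth: n = 0.52·exp(−0.47×1) = 0.52×0.6250 = 0.3250
Bulk density: ρ_b = (1−n)ρ_g + n·ρ_f = 0.6750×2.71 + 0.3250×1.03
       = 1.829 + 0.335 = 2.164 g/cm³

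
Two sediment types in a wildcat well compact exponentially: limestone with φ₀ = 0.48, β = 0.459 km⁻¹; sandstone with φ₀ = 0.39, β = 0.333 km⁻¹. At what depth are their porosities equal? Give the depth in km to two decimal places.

Set φ₀ₐ e^(−βₐZ) = φ₀ᵦ e^(−βᵦZ) ⇒ ln(φ₀ₐ/φ₀ᵦ) = (βₐ − βᵦ)·Z
Z = ln(0.48/0.39) / (0.459 − 0.333) = 0.2076 / 0.126 = 1.648 km

1.65 km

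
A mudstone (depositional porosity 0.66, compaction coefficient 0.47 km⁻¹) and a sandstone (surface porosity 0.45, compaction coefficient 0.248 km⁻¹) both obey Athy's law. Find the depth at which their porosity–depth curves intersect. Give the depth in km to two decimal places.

1.73 km

Set n₀ₐ e^(−βₐz) = n₀ᵦ e^(−βᵦz) ⇒ ln(n₀ₐ/n₀ᵦ) = (βₐ − βᵦ)·z
z = ln(0.66/0.45) / (0.47 − 0.248) = 0.3830 / 0.222 = 1.725 km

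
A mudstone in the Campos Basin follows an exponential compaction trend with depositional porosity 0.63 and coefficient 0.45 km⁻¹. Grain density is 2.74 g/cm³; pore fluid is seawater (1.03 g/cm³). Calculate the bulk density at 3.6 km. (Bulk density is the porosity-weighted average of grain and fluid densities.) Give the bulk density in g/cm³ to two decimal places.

2.53 g/cm³

Porosity at depth: phi = 0.63·exp(−0.45×3.6) = 0.63×0.1979 = 0.1247
Bulk density: ρ_b = (1−phi)ρ_g + phi·ρ_f = 0.8753×2.74 + 0.1247×1.03
       = 2.398 + 0.128 = 2.527 g/cm³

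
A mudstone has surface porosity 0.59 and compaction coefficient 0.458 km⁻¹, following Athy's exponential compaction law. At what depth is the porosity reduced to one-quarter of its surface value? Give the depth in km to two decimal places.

φ/φ₀ = 1/4 ⇒ exp(−β·z) = 1/4 ⇒ z = ln(4) / β
z = 1.3863 / 0.458 = 3.027 km

3.03 km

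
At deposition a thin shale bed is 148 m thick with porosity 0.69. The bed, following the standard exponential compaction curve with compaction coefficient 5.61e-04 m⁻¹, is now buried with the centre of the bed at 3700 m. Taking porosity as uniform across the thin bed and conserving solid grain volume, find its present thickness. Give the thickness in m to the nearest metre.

Working in km (1 km = 1000 m; k in km⁻¹ = k in m⁻¹ × 1000):
Porosity at 3.7 km: n = 0.69·exp(−0.561×3.7) = 0.0866
Solid-volume conservation: h(1−n) = h₀(1−n₀) ⇒ h = h₀·(1−n₀)/(1−n)
h = 0.148 × (1 − 0.69)/(1 − 0.0866) = 0.148 × 0.3394 = 0.0502 km

50 m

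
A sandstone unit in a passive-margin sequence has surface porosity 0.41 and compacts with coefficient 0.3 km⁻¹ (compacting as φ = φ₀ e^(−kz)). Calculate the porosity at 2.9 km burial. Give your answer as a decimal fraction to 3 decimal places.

0.172

φ = φ₀·exp(−k·z) = 0.41 × exp(−0.3 × 2.9) = 0.41 × exp(−0.87)
  = 0.41 × 0.4190 = 0.1718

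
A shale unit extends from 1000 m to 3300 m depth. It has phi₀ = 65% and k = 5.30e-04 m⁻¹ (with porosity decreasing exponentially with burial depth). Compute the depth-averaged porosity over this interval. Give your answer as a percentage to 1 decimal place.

Working in km (1 km = 1000 m; k in km⁻¹ = k in m⁻¹ × 1000):
⟨phi⟩ = (1/(z₂−z₁)) ∫ phi₀ e^(−kz) dz = phi₀·(e^(−k·z₁) − e^(−k·z₂)) / (k·(z₂−z₁))
e^(−0.53×1) = 0.5886; e^(−0.53×3.3) = 0.1739
⟨phi⟩ = 0.65 × (0.5886 − 0.1739) / (0.53 × 2.3) = 0.65 × 0.3402 = 0.2211

22.1%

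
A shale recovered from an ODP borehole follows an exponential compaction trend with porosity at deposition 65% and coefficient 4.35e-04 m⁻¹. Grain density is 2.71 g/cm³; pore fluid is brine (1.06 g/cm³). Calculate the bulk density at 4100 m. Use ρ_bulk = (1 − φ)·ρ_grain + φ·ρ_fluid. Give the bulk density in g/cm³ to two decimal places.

Working in km (1 km = 1000 m; k in km⁻¹ = k in m⁻¹ × 1000):
Porosity at depth: phi = 0.65·exp(−0.435×4.1) = 0.65×0.1680 = 0.1092
Bulk density: ρ_b = (1−phi)ρ_g + phi·ρ_f = 0.8908×2.71 + 0.1092×1.06
       = 2.414 + 0.116 = 2.530 g/cm³

2.53 g/cm³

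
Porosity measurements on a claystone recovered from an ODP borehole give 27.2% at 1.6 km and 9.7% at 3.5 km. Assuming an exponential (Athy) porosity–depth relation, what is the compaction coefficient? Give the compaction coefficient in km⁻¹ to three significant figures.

Athy: n(Z) = n₀ e^(−cZ) ⇒ n₁/n₂ = e^{c(Z₂−Z₁)} ⇒ c = ln(n₁/n₂)/(Z₂−Z₁)
c = ln(0.272/0.097) / (3.5 − 1.6) = ln(2.804) / 1.9 = 1.0311 / 1.9 = 0.5427 km⁻¹

0.543 km⁻¹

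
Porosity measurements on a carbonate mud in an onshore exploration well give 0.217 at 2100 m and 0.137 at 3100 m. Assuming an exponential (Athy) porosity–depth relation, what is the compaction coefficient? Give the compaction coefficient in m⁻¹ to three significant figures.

Working in km (1 km = 1000 m; k in km⁻¹ = k in m⁻¹ × 1000):
Athy: φ(Z) = φ₀ e^(−kZ) ⇒ φ₁/φ₂ = e^{k(Z₂−Z₁)} ⇒ k = ln(φ₁/φ₂)/(Z₂−Z₁)
k = ln(0.217/0.137) / (3.1 − 2.1) = ln(1.584) / 1 = 0.4599 / 1 = 0.4599 km⁻¹

0.000460 m⁻¹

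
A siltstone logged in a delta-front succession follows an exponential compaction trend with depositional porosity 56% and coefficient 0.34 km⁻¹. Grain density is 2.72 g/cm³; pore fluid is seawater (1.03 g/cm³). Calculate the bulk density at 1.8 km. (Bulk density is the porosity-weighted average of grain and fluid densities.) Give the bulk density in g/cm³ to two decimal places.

Porosity at depth: n = 0.56·exp(−0.34×1.8) = 0.56×0.5423 = 0.3037
Bulk density: ρ_b = (1−n)ρ_g + n·ρ_f = 0.6963×2.72 + 0.3037×1.03
       = 1.894 + 0.313 = 2.207 g/cm³

2.21 g/cm³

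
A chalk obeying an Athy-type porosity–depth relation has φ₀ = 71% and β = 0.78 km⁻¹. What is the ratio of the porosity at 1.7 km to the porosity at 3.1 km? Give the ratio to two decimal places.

φ(d₁)/φ(d₂) = e^(−β·d₁)/e^(−β·d₂) = e^{β(d₂−d₁)}
= exp(0.78 × 1.4) = exp(1.092) = 2.9802

2.98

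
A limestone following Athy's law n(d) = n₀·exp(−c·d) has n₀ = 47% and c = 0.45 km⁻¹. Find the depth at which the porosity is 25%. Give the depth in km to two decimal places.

1.40 km

Invert Athy's law: d = ln(n₀/n) / c
d = ln(0.47/0.25) / 0.45 = ln(1.88) / 0.45 = 0.6313 / 0.45 = 1.403 km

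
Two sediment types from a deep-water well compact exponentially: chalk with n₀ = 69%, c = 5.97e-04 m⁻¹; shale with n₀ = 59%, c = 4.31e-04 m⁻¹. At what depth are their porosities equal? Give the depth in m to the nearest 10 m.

940 m

Working in km (1 km = 1000 m; c in km⁻¹ = c in m⁻¹ × 1000):
Set n₀ₐ e^(−cₐZ) = n₀ᵦ e^(−cᵦZ) ⇒ ln(n₀ₐ/n₀ᵦ) = (cₐ − cᵦ)·Z
Z = ln(0.69/0.59) / (0.597 − 0.431) = 0.1566 / 0.166 = 0.943 km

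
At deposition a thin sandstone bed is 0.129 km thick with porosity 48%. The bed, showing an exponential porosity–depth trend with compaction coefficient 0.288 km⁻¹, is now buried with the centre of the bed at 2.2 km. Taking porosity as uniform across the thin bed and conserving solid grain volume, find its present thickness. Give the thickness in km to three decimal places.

Porosity at 2.2 km: n = 0.48·exp(−0.288×2.2) = 0.2547
Solid-volume conservation: h(1−n) = h₀(1−n₀) ⇒ h = h₀·(1−n₀)/(1−n)
h = 0.129 × (1 − 0.48)/(1 − 0.2547) = 0.129 × 0.6977 = 0.0900 km

0.090 km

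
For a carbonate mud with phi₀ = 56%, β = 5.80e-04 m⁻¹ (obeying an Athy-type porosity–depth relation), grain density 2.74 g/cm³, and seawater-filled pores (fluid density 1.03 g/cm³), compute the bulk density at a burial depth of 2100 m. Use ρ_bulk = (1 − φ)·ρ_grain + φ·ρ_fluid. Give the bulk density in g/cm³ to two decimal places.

2.46 g/cm³

Working in km (1 km = 1000 m; β in km⁻¹ = β in m⁻¹ × 1000):
Porosity at depth: phi = 0.56·exp(−0.58×2.1) = 0.56×0.2958 = 0.1657
Bulk density: ρ_b = (1−phi)ρ_g + phi·ρ_f = 0.8343×2.74 + 0.1657×1.03
       = 2.286 + 0.171 = 2.457 g/cm³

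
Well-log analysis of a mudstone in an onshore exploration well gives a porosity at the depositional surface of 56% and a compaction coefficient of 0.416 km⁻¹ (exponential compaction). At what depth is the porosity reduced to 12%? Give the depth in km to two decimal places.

3.70 km

Invert Athy's law: d = ln(n₀/n) / c
d = ln(0.56/0.12) / 0.416 = ln(4.667) / 0.416 = 1.5404 / 0.416 = 3.703 km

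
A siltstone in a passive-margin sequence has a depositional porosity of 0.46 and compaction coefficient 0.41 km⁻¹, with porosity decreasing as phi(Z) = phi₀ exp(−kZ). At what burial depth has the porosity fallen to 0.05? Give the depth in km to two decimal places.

Invert Athy's law: Z = ln(phi₀/phi) / k
Z = ln(0.46/0.05) / 0.41 = ln(9.2) / 0.41 = 2.2192 / 0.41 = 5.413 km

5.41 km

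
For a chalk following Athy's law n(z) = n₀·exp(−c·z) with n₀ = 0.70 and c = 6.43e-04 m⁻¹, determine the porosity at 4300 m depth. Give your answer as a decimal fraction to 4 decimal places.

Working in km (1 km = 1000 m; c in km⁻¹ = c in m⁻¹ × 1000):
n = n₀·exp(−c·z) = 0.7 × exp(−0.643 × 4.3) = 0.7 × exp(−2.765)
  = 0.7 × 0.0630 = 0.0441

0.0441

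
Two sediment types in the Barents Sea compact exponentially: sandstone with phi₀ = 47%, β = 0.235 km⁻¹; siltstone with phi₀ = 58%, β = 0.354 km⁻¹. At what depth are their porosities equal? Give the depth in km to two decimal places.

Set phi₀ₐ e^(−βₐz) = phi₀ᵦ e^(−βᵦz) ⇒ ln(phi₀ₐ/phi₀ᵦ) = (βₐ − βᵦ)·z
z = ln(0.47/0.58) / (0.235 − 0.354) = -0.2103 / -0.119 = 1.767 km

1.77 km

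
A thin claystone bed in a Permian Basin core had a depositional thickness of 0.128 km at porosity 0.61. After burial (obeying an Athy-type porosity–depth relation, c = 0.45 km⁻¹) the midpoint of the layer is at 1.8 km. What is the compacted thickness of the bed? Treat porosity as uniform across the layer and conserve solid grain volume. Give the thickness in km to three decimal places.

Porosity at 1.8 km: φ = 0.61·exp(−0.45×1.8) = 0.2714
Solid-volume conservation: h(1−φ) = h₀(1−φ₀) ⇒ h = h₀·(1−φ₀)/(1−φ)
h = 0.128 × (1 − 0.61)/(1 − 0.2714) = 0.128 × 0.5352 = 0.0685 km

0.069 km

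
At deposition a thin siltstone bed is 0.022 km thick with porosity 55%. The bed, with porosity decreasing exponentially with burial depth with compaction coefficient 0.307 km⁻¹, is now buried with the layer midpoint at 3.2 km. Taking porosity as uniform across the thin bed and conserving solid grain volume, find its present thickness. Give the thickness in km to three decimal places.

Porosity at 3.2 km: phi = 0.55·exp(−0.307×3.2) = 0.2059
Solid-volume conservation: h(1−phi) = h₀(1−phi₀) ⇒ h = h₀·(1−phi₀)/(1−phi)
h = 0.022 × (1 − 0.55)/(1 − 0.2059) = 0.022 × 0.5667 = 0.0125 km

0.012 km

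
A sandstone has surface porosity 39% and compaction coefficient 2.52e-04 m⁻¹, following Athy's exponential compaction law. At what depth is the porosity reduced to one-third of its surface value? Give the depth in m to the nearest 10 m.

Working in km (1 km = 1000 m; c in km⁻¹ = c in m⁻¹ × 1000):
n/n₀ = 1/3 ⇒ exp(−c·Z) = 1/3 ⇒ Z = ln(3) / c
Z = 1.0986 / 0.252 = 4.360 km

4360 m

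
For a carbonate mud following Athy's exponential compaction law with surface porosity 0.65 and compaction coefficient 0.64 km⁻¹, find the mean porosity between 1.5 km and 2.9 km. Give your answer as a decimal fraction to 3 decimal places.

⟨phi⟩ = (1/(Z₂−Z₁)) ∫ phi₀ e^(−cZ) dZ = phi₀·(e^(−c·Z₁) − e^(−c·Z₂)) / (c·(Z₂−Z₁))
e^(−0.64×1.5) = 0.3829; e^(−0.64×2.9) = 0.1563
⟨phi⟩ = 0.65 × (0.3829 − 0.1563) / (0.64 × 1.4) = 0.65 × 0.2529 = 0.1644

0.164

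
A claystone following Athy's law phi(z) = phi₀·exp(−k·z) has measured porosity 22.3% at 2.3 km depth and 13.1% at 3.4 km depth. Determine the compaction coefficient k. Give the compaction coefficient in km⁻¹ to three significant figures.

0.484 km⁻¹

Athy: phi(z) = phi₀ e^(−kz) ⇒ phi₁/phi₂ = e^{k(z₂−z₁)} ⇒ k = ln(phi₁/phi₂)/(z₂−z₁)
k = ln(0.223/0.131) / (3.4 − 2.3) = ln(1.702) / 1.1 = 0.5320 / 1.1 = 0.4836 km⁻¹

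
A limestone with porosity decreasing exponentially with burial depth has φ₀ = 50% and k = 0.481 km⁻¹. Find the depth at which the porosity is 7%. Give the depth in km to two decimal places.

4.09 km

Invert Athy's law: Z = ln(φ₀/φ) / k
Z = ln(0.5/0.07) / 0.481 = ln(7.143) / 0.481 = 1.9661 / 0.481 = 4.088 km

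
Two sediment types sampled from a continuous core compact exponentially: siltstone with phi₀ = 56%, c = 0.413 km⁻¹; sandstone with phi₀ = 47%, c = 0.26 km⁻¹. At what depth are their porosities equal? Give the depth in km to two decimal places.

Set phi₀ₐ e^(−cₐZ) = phi₀ᵦ e^(−cᵦZ) ⇒ ln(phi₀ₐ/phi₀ᵦ) = (cₐ − cᵦ)·Z
Z = ln(0.56/0.47) / (0.413 − 0.26) = 0.1752 / 0.153 = 1.145 km

1.15 km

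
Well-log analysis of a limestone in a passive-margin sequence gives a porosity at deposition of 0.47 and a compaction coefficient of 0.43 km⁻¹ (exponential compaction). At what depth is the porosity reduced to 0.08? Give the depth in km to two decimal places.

Invert Athy's law: Z = ln(phi₀/phi) / k
Z = ln(0.47/0.08) / 0.43 = ln(5.875) / 0.43 = 1.7707 / 0.43 = 4.118 km

4.12 km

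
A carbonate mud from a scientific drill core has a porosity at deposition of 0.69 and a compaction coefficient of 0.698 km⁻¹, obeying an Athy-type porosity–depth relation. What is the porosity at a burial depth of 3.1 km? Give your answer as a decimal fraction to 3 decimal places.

n = n₀·exp(−β·Z) = 0.69 × exp(−0.698 × 3.1) = 0.69 × exp(−2.164)
  = 0.69 × 0.1149 = 0.0793

0.079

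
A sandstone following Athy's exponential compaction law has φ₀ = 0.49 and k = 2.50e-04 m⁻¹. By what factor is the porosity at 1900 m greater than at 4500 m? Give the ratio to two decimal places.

1.92

Working in km (1 km = 1000 m; k in km⁻¹ = k in m⁻¹ × 1000):
φ(z₁)/φ(z₂) = e^(−k·z₁)/e^(−k·z₂) = e^{k(z₂−z₁)}
= exp(0.25 × 2.6) = exp(0.65) = 1.9155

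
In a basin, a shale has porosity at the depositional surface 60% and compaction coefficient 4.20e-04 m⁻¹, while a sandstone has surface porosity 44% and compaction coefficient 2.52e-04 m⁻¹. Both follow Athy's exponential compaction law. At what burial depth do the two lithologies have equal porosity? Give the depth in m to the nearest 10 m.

1850 m

Working in km (1 km = 1000 m; k in km⁻¹ = k in m⁻¹ × 1000):
Set φ₀ₐ e^(−kₐd) = φ₀ᵦ e^(−kᵦd) ⇒ ln(φ₀ₐ/φ₀ᵦ) = (kₐ − kᵦ)·d
d = ln(0.6/0.44) / (0.42 − 0.252) = 0.3102 / 0.168 = 1.846 km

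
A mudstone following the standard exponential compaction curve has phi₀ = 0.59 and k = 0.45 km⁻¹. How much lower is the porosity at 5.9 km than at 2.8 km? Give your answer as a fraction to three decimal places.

0.126

phi(2.8) = 0.59·e^(−0.45×2.8) = 0.1674
phi(5.9) = 0.59·e^(−0.45×5.9) = 0.0415
Δphi = 0.1674 − 0.0415 = 0.1259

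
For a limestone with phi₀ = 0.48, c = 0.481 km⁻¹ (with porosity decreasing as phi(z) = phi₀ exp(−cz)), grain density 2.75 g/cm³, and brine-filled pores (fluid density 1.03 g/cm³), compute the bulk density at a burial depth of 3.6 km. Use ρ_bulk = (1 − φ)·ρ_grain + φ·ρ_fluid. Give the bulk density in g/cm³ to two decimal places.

Porosity at depth: phi = 0.48·exp(−0.481×3.6) = 0.48×0.1770 = 0.0850
Bulk density: ρ_b = (1−phi)ρ_g + phi·ρ_f = 0.9150×2.75 + 0.0850×1.03
       = 2.516 + 0.088 = 2.604 g/cm³

2.60 g/cm³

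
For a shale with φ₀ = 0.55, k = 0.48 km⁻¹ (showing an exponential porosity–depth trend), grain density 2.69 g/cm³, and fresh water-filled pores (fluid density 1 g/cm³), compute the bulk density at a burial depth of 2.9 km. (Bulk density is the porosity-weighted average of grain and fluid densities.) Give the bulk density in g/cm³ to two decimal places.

Porosity at depth: φ = 0.55·exp(−0.48×2.9) = 0.55×0.2486 = 0.1367
Bulk density: ρ_b = (1−φ)ρ_g + φ·ρ_f = 0.8633×2.69 + 0.1367×1
       = 2.322 + 0.137 = 2.459 g/cm³

2.46 g/cm³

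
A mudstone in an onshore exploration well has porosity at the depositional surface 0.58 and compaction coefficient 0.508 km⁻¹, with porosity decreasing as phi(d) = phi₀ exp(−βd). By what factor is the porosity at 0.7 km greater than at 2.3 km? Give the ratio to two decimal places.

2.25

phi(d₁)/phi(d₂) = e^(−β·d₁)/e^(−β·d₂) = e^{β(d₂−d₁)}
= exp(0.508 × 1.6) = exp(0.8128) = 2.2542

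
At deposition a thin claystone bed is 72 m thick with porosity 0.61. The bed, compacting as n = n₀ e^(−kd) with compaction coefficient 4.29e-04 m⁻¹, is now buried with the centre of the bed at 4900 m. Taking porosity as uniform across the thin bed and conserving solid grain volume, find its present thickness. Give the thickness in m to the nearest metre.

30 m

Working in km (1 km = 1000 m; k in km⁻¹ = k in m⁻¹ × 1000):
Porosity at 4.9 km: n = 0.61·exp(−0.429×4.9) = 0.0745
Solid-volume conservation: h(1−n) = h₀(1−n₀) ⇒ h = h₀·(1−n₀)/(1−n)
h = 0.072 × (1 − 0.61)/(1 − 0.0745) = 0.072 × 0.4214 = 0.0303 km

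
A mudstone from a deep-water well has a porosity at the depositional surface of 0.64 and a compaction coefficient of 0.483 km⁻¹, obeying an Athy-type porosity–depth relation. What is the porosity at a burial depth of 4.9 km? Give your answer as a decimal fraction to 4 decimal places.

φ = φ₀·exp(−c·Z) = 0.64 × exp(−0.483 × 4.9) = 0.64 × exp(−2.367)
  = 0.64 × 0.0938 = 0.0600

0.0600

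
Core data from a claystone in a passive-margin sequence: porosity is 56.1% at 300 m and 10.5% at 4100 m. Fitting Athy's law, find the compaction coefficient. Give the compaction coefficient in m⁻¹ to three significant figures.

Working in km (1 km = 1000 m; k in km⁻¹ = k in m⁻¹ × 1000):
Athy: φ(z) = φ₀ e^(−kz) ⇒ φ₁/φ₂ = e^{k(z₂−z₁)} ⇒ k = ln(φ₁/φ₂)/(z₂−z₁)
k = ln(0.561/0.105) / (4.1 − 0.3) = ln(5.343) / 3.8 = 1.6758 / 3.8 = 0.441 km⁻¹

0.000441 m⁻¹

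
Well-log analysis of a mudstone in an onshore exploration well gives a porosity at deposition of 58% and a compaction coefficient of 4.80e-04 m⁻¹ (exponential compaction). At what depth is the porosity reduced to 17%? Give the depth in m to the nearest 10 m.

2560 m

Working in km (1 km = 1000 m; k in km⁻¹ = k in m⁻¹ × 1000):
Invert Athy's law: d = ln(φ₀/φ) / k
d = ln(0.58/0.17) / 0.48 = ln(3.412) / 0.48 = 1.2272 / 0.48 = 2.557 km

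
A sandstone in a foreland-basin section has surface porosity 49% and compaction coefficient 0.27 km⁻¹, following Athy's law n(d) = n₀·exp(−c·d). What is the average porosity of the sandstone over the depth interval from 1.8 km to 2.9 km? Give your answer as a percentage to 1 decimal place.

⟨n⟩ = (1/(d₂−d₁)) ∫ n₀ e^(−cd) dd = n₀·(e^(−c·d₁) − e^(−c·d₂)) / (c·(d₂−d₁))
e^(−0.27×1.8) = 0.6151; e^(−0.27×2.9) = 0.4570
⟨n⟩ = 0.49 × (0.6151 − 0.4570) / (0.27 × 1.1) = 0.49 × 0.5322 = 0.2608

26.1%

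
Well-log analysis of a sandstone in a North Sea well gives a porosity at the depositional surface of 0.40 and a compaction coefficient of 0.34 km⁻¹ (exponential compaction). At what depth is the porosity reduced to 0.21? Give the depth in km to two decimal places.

1.90 km

Invert Athy's law: d = ln(n₀/n) / β
d = ln(0.4/0.21) / 0.34 = ln(1.905) / 0.34 = 0.6444 / 0.34 = 1.895 km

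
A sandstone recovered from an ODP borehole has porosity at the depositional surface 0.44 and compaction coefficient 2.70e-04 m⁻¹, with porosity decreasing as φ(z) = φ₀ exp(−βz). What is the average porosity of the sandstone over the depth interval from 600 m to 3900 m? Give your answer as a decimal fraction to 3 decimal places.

0.248

Working in km (1 km = 1000 m; β in km⁻¹ = β in m⁻¹ × 1000):
⟨φ⟩ = (1/(z₂−z₁)) ∫ φ₀ e^(−βz) dz = φ₀·(e^(−β·z₁) − e^(−β·z₂)) / (β·(z₂−z₁))
e^(−0.27×0.6) = 0.8504; e^(−0.27×3.9) = 0.3489
⟨φ⟩ = 0.44 × (0.8504 − 0.3489) / (0.27 × 3.3) = 0.44 × 0.5629 = 0.2477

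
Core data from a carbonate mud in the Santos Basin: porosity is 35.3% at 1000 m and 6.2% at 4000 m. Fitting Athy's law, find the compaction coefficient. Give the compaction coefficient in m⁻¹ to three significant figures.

Working in km (1 km = 1000 m; k in km⁻¹ = k in m⁻¹ × 1000):
Athy: φ(Z) = φ₀ e^(−kZ) ⇒ φ₁/φ₂ = e^{k(Z₂−Z₁)} ⇒ k = ln(φ₁/φ₂)/(Z₂−Z₁)
k = ln(0.353/0.062) / (4 − 1) = ln(5.694) / 3 = 1.7393 / 3 = 0.5798 km⁻¹

0.000580 m⁻¹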